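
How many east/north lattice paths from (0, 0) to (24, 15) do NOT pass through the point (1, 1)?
Number of paths = 12926667060

Total paths from (0, 0) to (24, 15): C(39, 24) = 25140840660. Paths through (1, 1): (paths (0, 0) → (1, 1)) × (paths (1, 1) → (24, 15)) = C(2, 1) · C(37, 23) = 2 · 6107086800 = 12214173600. Avoidance count = 25140840660 − 12214173600 = 12926667060.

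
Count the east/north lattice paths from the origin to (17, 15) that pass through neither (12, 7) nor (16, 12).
Number of paths = 404581896

Inclusion–exclusion. Total paths: C(32, 17) = 565722720. Through P₁: C(19, 12)·C(13, 5) = 64849356. Through P₂: C(28, 16)·C(4, 1) = 121687020. Since P₁ is strictly southwest of P₂, a monotone path through both must visit P₁ then P₂; paths through both = C(19, 12)·C(9, 4)·C(4, 1) = 25395552. Avoid both = 565722720 − 64849356 − 121687020 + 25395552 = 404581896.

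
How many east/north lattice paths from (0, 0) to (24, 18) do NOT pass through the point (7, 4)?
Number of paths = 266186887800

Total paths from (0, 0) to (24, 18): C(42, 24) = 353697121050. Paths through (7, 4): (paths (0, 0) → (7, 4)) × (paths (7, 4) → (24, 18)) = C(11, 7) · C(31, 17) = 330 · 265182525 = 87510233250. Avoidance count = 353697121050 − 87510233250 = 266186887800.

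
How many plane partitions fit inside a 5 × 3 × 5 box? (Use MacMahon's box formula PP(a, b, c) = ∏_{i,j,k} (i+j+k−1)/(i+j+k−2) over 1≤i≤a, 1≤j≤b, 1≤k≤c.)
PP(5, 3, 5) = 731808

Evaluate the triple product over i = 1..5, j = 1..3, k = 1..5. The factors are (2/1) · (3/2) · (4/3) · (5/4) · (6/5) · (3/2) · (4/3) · (5/4) · … (75 factors total). The numerators and denominators telescope so the product is an integer; carrying out the multiplication exactly gives PP(5, 3, 5) = 731808.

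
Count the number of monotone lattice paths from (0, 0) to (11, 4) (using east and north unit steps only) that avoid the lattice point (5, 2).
Number of paths = 777

Total paths from (0, 0) to (11, 4): C(15, 11) = 1365. Paths through (5, 2): (paths (0, 0) → (5, 2)) × (paths (5, 2) → (11, 4)) = C(7, 5) · C(8, 6) = 21 · 28 = 588. Avoidance count = 1365 − 588 = 777.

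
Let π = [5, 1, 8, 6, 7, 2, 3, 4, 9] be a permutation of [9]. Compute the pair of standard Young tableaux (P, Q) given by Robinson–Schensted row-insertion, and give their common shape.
P = [1, 2, 3, 4, 9] / [5, 6, 7] / [8];  Q = [1, 3, 5, 8, 9] / [2, 4, 7] / [6];  common shape = (5, 3, 1)

Row-insert the values π_1, π_2, … into P one at a time, bumping the leftmost entry strictly greater than the inserted value down to the next row. The recording tableau Q records, in position (i, j), the step at which that cell was added to P.
  Insert 5 (step 1): P = [5];  Q = [1]
  Insert 1 (step 2): P = [1] / [5];  Q = [1] / [2]
  Insert 8 (step 3): P = [1, 8] / [5];  Q = [1, 3] / [2]
  Insert 6 (step 4): P = [1, 6] / [5, 8];  Q = [1, 3] / [2, 4]
  Insert 7 (step 5): P = [1, 6, 7] / [5, 8];  Q = [1, 3, 5] / [2, 4]
  Insert 2 (step 6): P = [1, 2, 7] / [5, 6] / [8];  Q = [1, 3, 5] / [2, 4] / [6]
  Insert 3 (step 7): P = [1, 2, 3] / [5, 6, 7] / [8];  Q = [1, 3, 5] / [2, 4, 7] / [6]
  Insert 4 (step 8): P = [1, 2, 3, 4] / [5, 6, 7] / [8];  Q = [1, 3, 5, 8] / [2, 4, 7] / [6]
  Insert 9 (step 9): P = [1, 2, 3, 4, 9] / [5, 6, 7] / [8];  Q = [1, 3, 5, 8, 9] / [2, 4, 7] / [6]
Final shape: (5, 3, 1).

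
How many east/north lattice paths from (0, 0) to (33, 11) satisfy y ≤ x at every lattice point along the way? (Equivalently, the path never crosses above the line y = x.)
Number of paths = 5188082354

By the reflection principle (André's argument), the number of monotone paths to (33, 11) with n ≤ m that never go above y = x is C(44, 33) − C(44, 34) = 7669339132 − 2481256778 = 5188082354.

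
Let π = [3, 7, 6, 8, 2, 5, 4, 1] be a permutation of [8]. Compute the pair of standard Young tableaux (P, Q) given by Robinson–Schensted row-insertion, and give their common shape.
P = [1, 4, 8] / [2, 5] / [3] / [6] / [7];  Q = [1, 2, 4] / [3, 6] / [5] / [7] / [8];  common shape = (3, 2, 1, 1, 1)

Row-insert the values π_1, π_2, … into P one at a time, bumping the leftmost entry strictly greater than the inserted value down to the next row. The recording tableau Q records, in position (i, j), the step at which that cell was added to P.
  Insert 3 (step 1): P = [3];  Q = [1]
  Insert 7 (step 2): P = [3, 7];  Q = [1, 2]
  Insert 6 (step 3): P = [3, 6] / [7];  Q = [1, 2] / [3]
  Insert 8 (step 4): P = [3, 6, 8] / [7];  Q = [1, 2, 4] / [3]
  Insert 2 (step 5): P = [2, 6, 8] / [3] / [7];  Q = [1, 2, 4] / [3] / [5]
  Insert 5 (step 6): P = [2, 5, 8] / [3, 6] / [7];  Q = [1, 2, 4] / [3, 6] / [5]
  Insert 4 (step 7): P = [2, 4, 8] / [3, 5] / [6] / [7];  Q = [1, 2, 4] / [3, 6] / [5] / [7]
  Insert 1 (step 8): P = [1, 4, 8] / [2, 5] / [3] / [6] / [7];  Q = [1, 2, 4] / [3, 6] / [5] / [7] / [8]
Final shape: (3, 2, 1, 1, 1).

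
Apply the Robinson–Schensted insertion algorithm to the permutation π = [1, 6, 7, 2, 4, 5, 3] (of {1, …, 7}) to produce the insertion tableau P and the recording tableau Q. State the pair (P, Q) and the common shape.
P = [1, 2, 3, 5] / [4, 7] / [6];  Q = [1, 2, 3, 6] / [4, 5] / [7];  common shape = (4, 2, 1)

Row-insert the values π_1, π_2, … into P one at a time, bumping the leftmost entry strictly greater than the inserted value down to the next row. The recording tableau Q records, in position (i, j), the step at which that cell was added to P.
  Insert 1 (step 1): P = [1];  Q = [1]
  Insert 6 (step 2): P = [1, 6];  Q = [1, 2]
  Insert 7 (step 3): P = [1, 6, 7];  Q = [1, 2, 3]
  Insert 2 (step 4): P = [1, 2, 7] / [6];  Q = [1, 2, 3] / [4]
  Insert 4 (step 5): P = [1, 2, 4] / [6, 7];  Q = [1, 2, 3] / [4, 5]
  Insert 5 (step 6): P = [1, 2, 4, 5] / [6, 7];  Q = [1, 2, 3, 6] / [4, 5]
  Insert 3 (step 7): P = [1, 2, 3, 5] / [4, 7] / [6];  Q = [1, 2, 3, 6] / [4, 5] / [7]
Final shape: (4, 2, 1).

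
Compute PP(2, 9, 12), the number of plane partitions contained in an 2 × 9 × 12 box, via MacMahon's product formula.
PP(2, 9, 12) = 14620666060

Evaluate the triple product over i = 1..2, j = 1..9, k = 1..12. The factors are (2/1) · (3/2) · (4/3) · (5/4) · (6/5) · (7/6) · (8/7) · (9/8) · … (216 factors total). The numerators and denominators telescope so the product is an integer; carrying out the multiplication exactly gives PP(2, 9, 12) = 14620666060.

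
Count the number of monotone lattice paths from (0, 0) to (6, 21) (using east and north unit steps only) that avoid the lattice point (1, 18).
Number of paths = 294946

Total paths from (0, 0) to (6, 21): C(27, 6) = 296010. Paths through (1, 18): (paths (0, 0) → (1, 18)) × (paths (1, 18) → (6, 21)) = C(19, 1) · C(8, 5) = 19 · 56 = 1064. Avoidance count = 296010 − 1064 = 294946.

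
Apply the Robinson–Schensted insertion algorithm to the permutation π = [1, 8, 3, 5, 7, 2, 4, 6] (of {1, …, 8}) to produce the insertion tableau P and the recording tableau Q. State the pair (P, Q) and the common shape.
P = [1, 2, 4, 6] / [3, 5, 7] / [8];  Q = [1, 2, 4, 5] / [3, 7, 8] / [6];  common shape = (4, 3, 1)

Row-insert the values π_1, π_2, … into P one at a time, bumping the leftmost entry strictly greater than the inserted value down to the next row. The recording tableau Q records, in position (i, j), the step at which that cell was added to P.
  Insert 1 (step 1): P = [1];  Q = [1]
  Insert 8 (step 2): P = [1, 8];  Q = [1, 2]
  Insert 3 (step 3): P = [1, 3] / [8];  Q = [1, 2] / [3]
  Insert 5 (step 4): P = [1, 3, 5] / [8];  Q = [1, 2, 4] / [3]
  Insert 7 (step 5): P = [1, 3, 5, 7] / [8];  Q = [1, 2, 4, 5] / [3]
  Insert 2 (step 6): P = [1, 2, 5, 7] / [3] / [8];  Q = [1, 2, 4, 5] / [3] / [6]
  Insert 4 (step 7): P = [1, 2, 4, 7] / [3, 5] / [8];  Q = [1, 2, 4, 5] / [3, 7] / [6]
  Insert 6 (step 8): P = [1, 2, 4, 6] / [3, 5, 7] / [8];  Q = [1, 2, 4, 5] / [3, 7, 8] / [6]
Final shape: (4, 3, 1).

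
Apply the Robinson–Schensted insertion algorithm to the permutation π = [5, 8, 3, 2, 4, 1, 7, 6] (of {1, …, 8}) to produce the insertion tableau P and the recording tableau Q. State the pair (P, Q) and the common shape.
P = [1, 4, 6] / [2, 7] / [3, 8] / [5];  Q = [1, 2, 7] / [3, 5] / [4, 8] / [6];  common shape = (3, 2, 2, 1)

Row-insert the values π_1, π_2, … into P one at a time, bumping the leftmost entry strictly greater than the inserted value down to the next row. The recording tableau Q records, in position (i, j), the step at which that cell was added to P.
  Insert 5 (step 1): P = [5];  Q = [1]
  Insert 8 (step 2): P = [5, 8];  Q = [1, 2]
  Insert 3 (step 3): P = [3, 8] / [5];  Q = [1, 2] / [3]
  Insert 2 (step 4): P = [2, 8] / [3] / [5];  Q = [1, 2] / [3] / [4]
  Insert 4 (step 5): P = [2, 4] / [3, 8] / [5];  Q = [1, 2] / [3, 5] / [4]
  Insert 1 (step 6): P = [1, 4] / [2, 8] / [3] / [5];  Q = [1, 2] / [3, 5] / [4] / [6]
  Insert 7 (step 7): P = [1, 4, 7] / [2, 8] / [3] / [5];  Q = [1, 2, 7] / [3, 5] / [4] / [6]
  Insert 6 (step 8): P = [1, 4, 6] / [2, 7] / [3, 8] / [5];  Q = [1, 2, 7] / [3, 5] / [4, 8] / [6]
Final shape: (3, 2, 2, 1).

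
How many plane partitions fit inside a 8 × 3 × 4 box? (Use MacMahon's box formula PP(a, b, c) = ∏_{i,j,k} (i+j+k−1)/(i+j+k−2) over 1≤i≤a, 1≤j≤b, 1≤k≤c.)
PP(8, 3, 4) = 4723719

Evaluate the triple product over i = 1..8, j = 1..3, k = 1..4. The factors are (2/1) · (3/2) · (4/3) · (5/4) · (3/2) · (4/3) · (5/4) · (6/5) · … (96 factors total). The numerators and denominators telescope so the product is an integer; carrying out the multiplication exactly gives PP(8, 3, 4) = 4723719.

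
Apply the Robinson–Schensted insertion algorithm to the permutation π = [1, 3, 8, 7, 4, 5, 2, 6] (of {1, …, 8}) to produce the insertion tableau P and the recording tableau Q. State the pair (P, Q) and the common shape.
P = [1, 2, 4, 5, 6] / [3] / [7] / [8];  Q = [1, 2, 3, 6, 8] / [4] / [5] / [7];  common shape = (5, 1, 1, 1)

Row-insert the values π_1, π_2, … into P one at a time, bumping the leftmost entry strictly greater than the inserted value down to the next row. The recording tableau Q records, in position (i, j), the step at which that cell was added to P.
  Insert 1 (step 1): P = [1];  Q = [1]
  Insert 3 (step 2): P = [1, 3];  Q = [1, 2]
  Insert 8 (step 3): P = [1, 3, 8];  Q = [1, 2, 3]
  Insert 7 (step 4): P = [1, 3, 7] / [8];  Q = [1, 2, 3] / [4]
  Insert 4 (step 5): P = [1, 3, 4] / [7] / [8];  Q = [1, 2, 3] / [4] / [5]
  Insert 5 (step 6): P = [1, 3, 4, 5] / [7] / [8];  Q = [1, 2, 3, 6] / [4] / [5]
  Insert 2 (step 7): P = [1, 2, 4, 5] / [3] / [7] / [8];  Q = [1, 2, 3, 6] / [4] / [5] / [7]
  Insert 6 (step 8): P = [1, 2, 4, 5, 6] / [3] / [7] / [8];  Q = [1, 2, 3, 6, 8] / [4] / [5] / [7]
Final shape: (5, 1, 1, 1).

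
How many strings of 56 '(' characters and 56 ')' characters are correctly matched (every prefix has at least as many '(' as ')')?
C_56 = 6852456927844873497549658464312

These balanced parentheses are counted by the Catalan number C_n = (1/(n + 1)) · C(2n, n). For n = 56: C_56 = (1/57) · C(112, 56) = 390590044887157789360330532465784/57 = 6852456927844873497549658464312.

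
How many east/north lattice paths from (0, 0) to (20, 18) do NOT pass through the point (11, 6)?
Number of paths = 29940322930

Total paths from (0, 0) to (20, 18): C(38, 20) = 33578000610. Paths through (11, 6): (paths (0, 0) → (11, 6)) × (paths (11, 6) → (20, 18)) = C(17, 11) · C(21, 9) = 12376 · 293930 = 3637677680. Avoidance count = 33578000610 − 3637677680 = 29940322930.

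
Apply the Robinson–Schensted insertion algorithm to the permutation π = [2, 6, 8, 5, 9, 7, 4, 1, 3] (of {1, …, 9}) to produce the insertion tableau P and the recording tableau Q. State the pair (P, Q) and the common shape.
P = [1, 3, 7, 9] / [2, 4] / [5, 8] / [6];  Q = [1, 2, 3, 5] / [4, 6] / [7, 9] / [8];  common shape = (4, 2, 2, 1)

Row-insert the values π_1, π_2, … into P one at a time, bumping the leftmost entry strictly greater than the inserted value down to the next row. The recording tableau Q records, in position (i, j), the step at which that cell was added to P.
  Insert 2 (step 1): P = [2];  Q = [1]
  Insert 6 (step 2): P = [2, 6];  Q = [1, 2]
  Insert 8 (step 3): P = [2, 6, 8];  Q = [1, 2, 3]
  Insert 5 (step 4): P = [2, 5, 8] / [6];  Q = [1, 2, 3] / [4]
  Insert 9 (step 5): P = [2, 5, 8, 9] / [6];  Q = [1, 2, 3, 5] / [4]
  Insert 7 (step 6): P = [2, 5, 7, 9] / [6, 8];  Q = [1, 2, 3, 5] / [4, 6]
  Insert 4 (step 7): P = [2, 4, 7, 9] / [5, 8] / [6];  Q = [1, 2, 3, 5] / [4, 6] / [7]
  Insert 1 (step 8): P = [1, 4, 7, 9] / [2, 8] / [5] / [6];  Q = [1, 2, 3, 5] / [4, 6] / [7] / [8]
  Insert 3 (step 9): P = [1, 3, 7, 9] / [2, 4] / [5, 8] / [6];  Q = [1, 2, 3, 5] / [4, 6] / [7, 9] / [8]
Final shape: (4, 2, 2, 1).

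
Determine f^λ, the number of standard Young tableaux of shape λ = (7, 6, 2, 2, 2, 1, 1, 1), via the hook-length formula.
# SYT of shape (7, 6, 2, 2, 2, 1, 1, 1) = 1280359080

Hook-length formula: f^λ = n! / Π hook(c), product over all cells c of the Young diagram. For λ = (7, 6, 2, 2, 2, 1, 1, 1), n = 22 boxes. Hook lengths by row (left-to-right, top-to-bottom): [14, 10, 6, 5, 4, 3, 1]; [12, 8, 4, 3, 2, 1]; [7, 3]; [6, 2]; [5, 1]; [3]; [2]; [1]. Product of hooks = 877879296000. So f^λ = 22! / 877879296000 = 1124000727777607680000 / 877879296000 = 1280359080.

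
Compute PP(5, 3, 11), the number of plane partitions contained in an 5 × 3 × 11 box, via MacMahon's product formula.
PP(5, 3, 11) = 1837984512

Evaluate the triple product over i = 1..5, j = 1..3, k = 1..11. The factors are (2/1) · (3/2) · (4/3) · (5/4) · (6/5) · (7/6) · (8/7) · (9/8) · … (165 factors total). The numerators and denominators telescope so the product is an integer; carrying out the multiplication exactly gives PP(5, 3, 11) = 1837984512.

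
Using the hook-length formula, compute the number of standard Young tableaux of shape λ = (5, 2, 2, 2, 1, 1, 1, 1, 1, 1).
# SYT of shape (5, 2, 2, 2, 1, 1, 1, 1, 1, 1) = 194480

Hook-length formula: f^λ = n! / Π hook(c), product over all cells c of the Young diagram. For λ = (5, 2, 2, 2, 1, 1, 1, 1, 1, 1), n = 17 boxes. Hook lengths by row (left-to-right, top-to-bottom): [14, 7, 3, 2, 1]; [10, 3]; [9, 2]; [8, 1]; [6]; [5]; [4]; [3]; [2]; [1]. Product of hooks = 1828915200. So f^λ = 17! / 1828915200 = 355687428096000 / 1828915200 = 194480.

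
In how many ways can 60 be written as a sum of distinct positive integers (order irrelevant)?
q(60) = 10880

A partition into distinct parts is a strictly decreasing sequence summing to n. The recurrence d(n, m) = d(n, m−1) + d(n−m, m−1) (use part m at most once) with q(n) = d(n, n) gives q(60) = 10880. (Euler's theorem: # distinct-part partitions = # odd-part partitions.)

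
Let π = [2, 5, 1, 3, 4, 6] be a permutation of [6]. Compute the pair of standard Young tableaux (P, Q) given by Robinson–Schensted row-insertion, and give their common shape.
P = [1, 3, 4, 6] / [2, 5];  Q = [1, 2, 5, 6] / [3, 4];  common shape = (4, 2)

Row-insert the values π_1, π_2, … into P one at a time, bumping the leftmost entry strictly greater than the inserted value down to the next row. The recording tableau Q records, in position (i, j), the step at which that cell was added to P.
  Insert 2 (step 1): P = [2];  Q = [1]
  Insert 5 (step 2): P = [2, 5];  Q = [1, 2]
  Insert 1 (step 3): P = [1, 5] / [2];  Q = [1, 2] / [3]
  Insert 3 (step 4): P = [1, 3] / [2, 5];  Q = [1, 2] / [3, 4]
  Insert 4 (step 5): P = [1, 3, 4] / [2, 5];  Q = [1, 2, 5] / [3, 4]
  Insert 6 (step 6): P = [1, 3, 4, 6] / [2, 5];  Q = [1, 2, 5, 6] / [3, 4]
Final shape: (4, 2).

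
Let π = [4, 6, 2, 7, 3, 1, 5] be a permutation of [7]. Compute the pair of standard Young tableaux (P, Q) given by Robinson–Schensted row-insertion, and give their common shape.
P = [1, 3, 5] / [2, 6, 7] / [4];  Q = [1, 2, 4] / [3, 5, 7] / [6];  common shape = (3, 3, 1)

Row-insert the values π_1, π_2, … into P one at a time, bumping the leftmost entry strictly greater than the inserted value down to the next row. The recording tableau Q records, in position (i, j), the step at which that cell was added to P.
  Insert 4 (step 1): P = [4];  Q = [1]
  Insert 6 (step 2): P = [4, 6];  Q = [1, 2]
  Insert 2 (step 3): P = [2, 6] / [4];  Q = [1, 2] / [3]
  Insert 7 (step 4): P = [2, 6, 7] / [4];  Q = [1, 2, 4] / [3]
  Insert 3 (step 5): P = [2, 3, 7] / [4, 6];  Q = [1, 2, 4] / [3, 5]
  Insert 1 (step 6): P = [1, 3, 7] / [2, 6] / [4];  Q = [1, 2, 4] / [3, 5] / [6]
  Insert 5 (step 7): P = [1, 3, 5] / [2, 6, 7] / [4];  Q = [1, 2, 4] / [3, 5, 7] / [6]
Final shape: (3, 3, 1).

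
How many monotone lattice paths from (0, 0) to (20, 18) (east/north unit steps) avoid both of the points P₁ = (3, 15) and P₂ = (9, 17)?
Number of paths = 33539849946

Inclusion–exclusion. Total paths: C(38, 20) = 33578000610. Through P₁: C(18, 3)·C(20, 17) = 930240. Through P₂: C(26, 9)·C(12, 11) = 37494600. Since P₁ is strictly southwest of P₂, a monotone path through both must visit P₁ then P₂; paths through both = C(18, 3)·C(8, 6)·C(12, 11) = 274176. Avoid both = 33578000610 − 930240 − 37494600 + 274176 = 33539849946.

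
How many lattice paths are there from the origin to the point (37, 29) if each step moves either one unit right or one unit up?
Number of paths = 4472995859186094240

A monotone lattice path from (0, 0) to (37, 29) consists of 37 east steps and 29 north steps in some order, so it is determined by which 37 of the 66 steps are east. The count is C(66, 37) = 4472995859186094240.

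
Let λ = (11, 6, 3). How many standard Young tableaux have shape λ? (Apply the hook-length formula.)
# SYT of shape (11, 6, 3) = 3100800

Hook-length formula: f^λ = n! / Π hook(c), product over all cells c of the Young diagram. For λ = (11, 6, 3), n = 20 boxes. Hook lengths by row (left-to-right, top-to-bottom): [13, 12, 11, 9, 8, 7, 5, 4, 3, 2, 1]; [7, 6, 5, 3, 2, 1]; [3, 2, 1]. Product of hooks = 784604620800. So f^λ = 20! / 784604620800 = 2432902008176640000 / 784604620800 = 3100800.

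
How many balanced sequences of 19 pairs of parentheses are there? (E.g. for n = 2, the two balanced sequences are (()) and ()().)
C_19 = 1767263190

These balanced parentheses are counted by the Catalan number C_n = (1/(n + 1)) · C(2n, n). For n = 19: C_19 = (1/20) · C(38, 19) = 35345263800/20 = 1767263190.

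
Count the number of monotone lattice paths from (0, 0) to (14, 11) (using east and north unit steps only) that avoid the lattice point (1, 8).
Number of paths = 4452360

Total paths from (0, 0) to (14, 11): C(25, 14) = 4457400. Paths through (1, 8): (paths (0, 0) → (1, 8)) × (paths (1, 8) → (14, 11)) = C(9, 1) · C(16, 13) = 9 · 560 = 5040. Avoidance count = 4457400 − 5040 = 4452360.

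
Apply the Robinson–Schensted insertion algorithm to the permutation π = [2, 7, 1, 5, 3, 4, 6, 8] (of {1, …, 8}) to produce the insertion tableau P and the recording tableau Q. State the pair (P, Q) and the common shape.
P = [1, 3, 4, 6, 8] / [2, 5] / [7];  Q = [1, 2, 6, 7, 8] / [3, 4] / [5];  common shape = (5, 2, 1)

Row-insert the values π_1, π_2, … into P one at a time, bumping the leftmost entry strictly greater than the inserted value down to the next row. The recording tableau Q records, in position (i, j), the step at which that cell was added to P.
  Insert 2 (step 1): P = [2];  Q = [1]
  Insert 7 (step 2): P = [2, 7];  Q = [1, 2]
  Insert 1 (step 3): P = [1, 7] / [2];  Q = [1, 2] / [3]
  Insert 5 (step 4): P = [1, 5] / [2, 7];  Q = [1, 2] / [3, 4]
  Insert 3 (step 5): P = [1, 3] / [2, 5] / [7];  Q = [1, 2] / [3, 4] / [5]
  Insert 4 (step 6): P = [1, 3, 4] / [2, 5] / [7];  Q = [1, 2, 6] / [3, 4] / [5]
  Insert 6 (step 7): P = [1, 3, 4, 6] / [2, 5] / [7];  Q = [1, 2, 6, 7] / [3, 4] / [5]
  Insert 8 (step 8): P = [1, 3, 4, 6, 8] / [2, 5] / [7];  Q = [1, 2, 6, 7, 8] / [3, 4] / [5]
Final shape: (5, 2, 1).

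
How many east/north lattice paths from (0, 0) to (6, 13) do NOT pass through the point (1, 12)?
Number of paths = 27054

Total paths from (0, 0) to (6, 13): C(19, 6) = 27132. Paths through (1, 12): (paths (0, 0) → (1, 12)) × (paths (1, 12) → (6, 13)) = C(13, 1) · C(6, 5) = 13 · 6 = 78. Avoidance count = 27132 − 78 = 27054.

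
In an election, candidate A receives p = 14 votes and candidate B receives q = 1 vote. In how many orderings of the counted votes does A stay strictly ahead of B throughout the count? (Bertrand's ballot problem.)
Strict-lead orderings = 13

Total orderings of the 15 votes with 14 for A: C(15, 14) = 15. By the Bertrand ballot formula (Cycle Lemma / reflection principle), the number of orderings in which A is strictly ahead of B throughout is (p − q)/(p + q) · C(p + q, p) = (14 − 1)/(14 + 1) · 15 = 13.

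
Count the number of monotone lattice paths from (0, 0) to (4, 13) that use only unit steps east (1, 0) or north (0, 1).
Number of paths = 2380

A monotone lattice path from (0, 0) to (4, 13) consists of 4 east steps and 13 north steps in some order, so it is determined by which 4 of the 17 steps are east. The count is C(17, 4) = 2380.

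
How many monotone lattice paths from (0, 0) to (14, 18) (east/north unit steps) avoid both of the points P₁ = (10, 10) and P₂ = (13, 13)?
Number of paths = 339748500

Inclusion–exclusion. Total paths: C(32, 14) = 471435600. Through P₁: C(20, 10)·C(12, 4) = 91454220. Through P₂: C(26, 13)·C(6, 1) = 62403600. Since P₁ is strictly southwest of P₂, a monotone path through both must visit P₁ then P₂; paths through both = C(20, 10)·C(6, 3)·C(6, 1) = 22170720. Avoid both = 471435600 − 91454220 − 62403600 + 22170720 = 339748500.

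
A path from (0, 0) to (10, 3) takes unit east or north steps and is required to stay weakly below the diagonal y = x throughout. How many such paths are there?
Number of paths = 208

By the reflection principle (André's argument), the number of monotone paths to (10, 3) with n ≤ m that never go above y = x is C(13, 10) − C(13, 11) = 286 − 78 = 208.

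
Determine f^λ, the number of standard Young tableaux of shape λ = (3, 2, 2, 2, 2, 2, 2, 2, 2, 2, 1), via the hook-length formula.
# SYT of shape (3, 2, 2, 2, 2, 2, 2, 2, 2, 2, 1) = 1085280

Hook-length formula: f^λ = n! / Π hook(c), product over all cells c of the Young diagram. For λ = (3, 2, 2, 2, 2, 2, 2, 2, 2, 2, 1), n = 22 boxes. Hook lengths by row (left-to-right, top-to-bottom): [13, 11, 1]; [11, 9]; [10, 8]; [9, 7]; [8, 6]; [7, 5]; [6, 4]; [5, 3]; [4, 2]; [3, 1]; [1]. Product of hooks = 1035678099456000. So f^λ = 22! / 1035678099456000 = 1124000727777607680000 / 1035678099456000 = 1085280.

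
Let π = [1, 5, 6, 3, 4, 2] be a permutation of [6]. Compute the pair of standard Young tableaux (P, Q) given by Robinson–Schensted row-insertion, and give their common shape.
P = [1, 2, 4] / [3, 6] / [5];  Q = [1, 2, 3] / [4, 5] / [6];  common shape = (3, 2, 1)

Row-insert the values π_1, π_2, … into P one at a time, bumping the leftmost entry strictly greater than the inserted value down to the next row. The recording tableau Q records, in position (i, j), the step at which that cell was added to P.
  Insert 1 (step 1): P = [1];  Q = [1]
  Insert 5 (step 2): P = [1, 5];  Q = [1, 2]
  Insert 6 (step 3): P = [1, 5, 6];  Q = [1, 2, 3]
  Insert 3 (step 4): P = [1, 3, 6] / [5];  Q = [1, 2, 3] / [4]
  Insert 4 (step 5): P = [1, 3, 4] / [5, 6];  Q = [1, 2, 3] / [4, 5]
  Insert 2 (step 6): P = [1, 2, 4] / [3, 6] / [5];  Q = [1, 2, 3] / [4, 5] / [6]
Final shape: (3, 2, 1).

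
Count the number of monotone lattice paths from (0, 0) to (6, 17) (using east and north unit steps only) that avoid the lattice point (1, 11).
Number of paths = 95403

Total paths from (0, 0) to (6, 17): C(23, 6) = 100947. Paths through (1, 11): (paths (0, 0) → (1, 11)) × (paths (1, 11) → (6, 17)) = C(12, 1) · C(11, 5) = 12 · 462 = 5544. Avoidance count = 100947 − 5544 = 95403.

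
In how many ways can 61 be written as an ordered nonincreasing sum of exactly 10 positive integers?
p(61, 10 parts) = 70760

Partitions of n into exactly k parts are in bijection with partitions of n − k into at most k parts (subtract 1 from each part). So p(61, exactly 10) = p(51, parts ≤ 10). Computing via the recurrence p(m, j) = p(m, j−1) + p(m−j, j) gives 70760.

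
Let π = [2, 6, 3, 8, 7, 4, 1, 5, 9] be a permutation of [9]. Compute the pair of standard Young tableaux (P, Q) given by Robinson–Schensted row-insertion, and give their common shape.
P = [1, 3, 4, 5, 9] / [2, 7] / [6] / [8];  Q = [1, 2, 4, 8, 9] / [3, 5] / [6] / [7];  common shape = (5, 2, 1, 1)

Row-insert the values π_1, π_2, … into P one at a time, bumping the leftmost entry strictly greater than the inserted value down to the next row. The recording tableau Q records, in position (i, j), the step at which that cell was added to P.
  Insert 2 (step 1): P = [2];  Q = [1]
  Insert 6 (step 2): P = [2, 6];  Q = [1, 2]
  Insert 3 (step 3): P = [2, 3] / [6];  Q = [1, 2] / [3]
  Insert 8 (step 4): P = [2, 3, 8] / [6];  Q = [1, 2, 4] / [3]
  Insert 7 (step 5): P = [2, 3, 7] / [6, 8];  Q = [1, 2, 4] / [3, 5]
  Insert 4 (step 6): P = [2, 3, 4] / [6, 7] / [8];  Q = [1, 2, 4] / [3, 5] / [6]
  Insert 1 (step 7): P = [1, 3, 4] / [2, 7] / [6] / [8];  Q = [1, 2, 4] / [3, 5] / [6] / [7]
  Insert 5 (step 8): P = [1, 3, 4, 5] / [2, 7] / [6] / [8];  Q = [1, 2, 4, 8] / [3, 5] / [6] / [7]
  Insert 9 (step 9): P = [1, 3, 4, 5, 9] / [2, 7] / [6] / [8];  Q = [1, 2, 4, 8, 9] / [3, 5] / [6] / [7]
Final shape: (5, 2, 1, 1).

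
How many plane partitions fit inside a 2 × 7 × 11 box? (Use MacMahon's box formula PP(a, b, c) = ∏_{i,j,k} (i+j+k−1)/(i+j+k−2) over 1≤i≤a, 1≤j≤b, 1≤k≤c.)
PP(2, 7, 11) = 200443464

Evaluate the triple product over i = 1..2, j = 1..7, k = 1..11. The factors are (2/1) · (3/2) · (4/3) · (5/4) · (6/5) · (7/6) · (8/7) · (9/8) · … (154 factors total). The numerators and denominators telescope so the product is an integer; carrying out the multiplication exactly gives PP(2, 7, 11) = 200443464.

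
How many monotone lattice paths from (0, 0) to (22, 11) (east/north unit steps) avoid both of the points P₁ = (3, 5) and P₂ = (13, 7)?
Number of paths = 130834960

Inclusion–exclusion. Total paths: C(33, 22) = 193536720. Through P₁: C(8, 3)·C(25, 19) = 9917600. Through P₂: C(20, 13)·C(13, 9) = 55426800. Since P₁ is strictly southwest of P₂, a monotone path through both must visit P₁ then P₂; paths through both = C(8, 3)·C(12, 10)·C(13, 9) = 2642640. Avoid both = 193536720 − 9917600 − 55426800 + 2642640 = 130834960.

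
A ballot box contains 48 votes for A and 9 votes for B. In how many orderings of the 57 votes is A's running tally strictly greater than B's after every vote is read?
Strict-lead orderings = 6155474325

Total orderings of the 57 votes with 48 for A: C(57, 48) = 8996462475. By the Bertrand ballot formula (Cycle Lemma / reflection principle), the number of orderings in which A is strictly ahead of B throughout is (p − q)/(p + q) · C(p + q, p) = (48 − 9)/(48 + 9) · 8996462475 = 6155474325.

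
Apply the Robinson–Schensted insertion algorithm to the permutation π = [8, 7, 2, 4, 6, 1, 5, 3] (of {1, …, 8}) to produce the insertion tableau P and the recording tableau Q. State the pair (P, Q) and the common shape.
P = [1, 3, 5] / [2, 4] / [6] / [7] / [8];  Q = [1, 4, 5] / [2, 7] / [3] / [6] / [8];  common shape = (3, 2, 1, 1, 1)

Row-insert the values π_1, π_2, … into P one at a time, bumping the leftmost entry strictly greater than the inserted value down to the next row. The recording tableau Q records, in position (i, j), the step at which that cell was added to P.
  Insert 8 (step 1): P = [8];  Q = [1]
  Insert 7 (step 2): P = [7] / [8];  Q = [1] / [2]
  Insert 2 (step 3): P = [2] / [7] / [8];  Q = [1] / [2] / [3]
  Insert 4 (step 4): P = [2, 4] / [7] / [8];  Q = [1, 4] / [2] / [3]
  Insert 6 (step 5): P = [2, 4, 6] / [7] / [8];  Q = [1, 4, 5] / [2] / [3]
  Insert 1 (step 6): P = [1, 4, 6] / [2] / [7] / [8];  Q = [1, 4, 5] / [2] / [3] / [6]
  Insert 5 (step 7): P = [1, 4, 5] / [2, 6] / [7] / [8];  Q = [1, 4, 5] / [2, 7] / [3] / [6]
  Insert 3 (step 8): P = [1, 3, 5] / [2, 4] / [6] / [7] / [8];  Q = [1, 4, 5] / [2, 7] / [3] / [6] / [8]
Final shape: (3, 2, 1, 1, 1).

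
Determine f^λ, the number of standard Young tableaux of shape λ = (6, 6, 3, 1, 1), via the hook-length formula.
# SYT of shape (6, 6, 3, 1, 1) = 1089088

Hook-length formula: f^λ = n! / Π hook(c), product over all cells c of the Young diagram. For λ = (6, 6, 3, 1, 1), n = 17 boxes. Hook lengths by row (left-to-right, top-to-bottom): [10, 7, 6, 4, 3, 2]; [9, 6, 5, 3, 2, 1]; [5, 2, 1]; [2]; [1]. Product of hooks = 326592000. So f^λ = 17! / 326592000 = 355687428096000 / 326592000 = 1089088.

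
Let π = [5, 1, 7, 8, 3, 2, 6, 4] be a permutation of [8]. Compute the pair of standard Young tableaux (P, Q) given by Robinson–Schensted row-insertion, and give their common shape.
P = [1, 2, 4] / [3, 6, 8] / [5, 7];  Q = [1, 3, 4] / [2, 5, 7] / [6, 8];  common shape = (3, 3, 2)

Row-insert the values π_1, π_2, … into P one at a time, bumping the leftmost entry strictly greater than the inserted value down to the next row. The recording tableau Q records, in position (i, j), the step at which that cell was added to P.
  Insert 5 (step 1): P = [5];  Q = [1]
  Insert 1 (step 2): P = [1] / [5];  Q = [1] / [2]
  Insert 7 (step 3): P = [1, 7] / [5];  Q = [1, 3] / [2]
  Insert 8 (step 4): P = [1, 7, 8] / [5];  Q = [1, 3, 4] / [2]
  Insert 3 (step 5): P = [1, 3, 8] / [5, 7];  Q = [1, 3, 4] / [2, 5]
  Insert 2 (step 6): P = [1, 2, 8] / [3, 7] / [5];  Q = [1, 3, 4] / [2, 5] / [6]
  Insert 6 (step 7): P = [1, 2, 6] / [3, 7, 8] / [5];  Q = [1, 3, 4] / [2, 5, 7] / [6]
  Insert 4 (step 8): P = [1, 2, 4] / [3, 6, 8] / [5, 7];  Q = [1, 3, 4] / [2, 5, 7] / [6, 8]
Final shape: (3, 3, 2).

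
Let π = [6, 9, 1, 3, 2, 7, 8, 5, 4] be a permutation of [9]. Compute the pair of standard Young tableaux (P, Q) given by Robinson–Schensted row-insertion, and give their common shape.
P = [1, 2, 4, 8] / [3, 5] / [6, 7] / [9];  Q = [1, 2, 6, 7] / [3, 4] / [5, 8] / [9];  common shape = (4, 2, 2, 1)

Row-insert the values π_1, π_2, … into P one at a time, bumping the leftmost entry strictly greater than the inserted value down to the next row. The recording tableau Q records, in position (i, j), the step at which that cell was added to P.
  Insert 6 (step 1): P = [6];  Q = [1]
  Insert 9 (step 2): P = [6, 9];  Q = [1, 2]
  Insert 1 (step 3): P = [1, 9] / [6];  Q = [1, 2] / [3]
  Insert 3 (step 4): P = [1, 3] / [6, 9];  Q = [1, 2] / [3, 4]
  Insert 2 (step 5): P = [1, 2] / [3, 9] / [6];  Q = [1, 2] / [3, 4] / [5]
  Insert 7 (step 6): P = [1, 2, 7] / [3, 9] / [6];  Q = [1, 2, 6] / [3, 4] / [5]
  Insert 8 (step 7): P = [1, 2, 7, 8] / [3, 9] / [6];  Q = [1, 2, 6, 7] / [3, 4] / [5]
  Insert 5 (step 8): P = [1, 2, 5, 8] / [3, 7] / [6, 9];  Q = [1, 2, 6, 7] / [3, 4] / [5, 8]
  Insert 4 (step 9): P = [1, 2, 4, 8] / [3, 5] / [6, 7] / [9];  Q = [1, 2, 6, 7] / [3, 4] / [5, 8] / [9]
Final shape: (4, 2, 2, 1).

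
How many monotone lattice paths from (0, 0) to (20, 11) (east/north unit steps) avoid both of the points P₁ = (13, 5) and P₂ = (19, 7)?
Number of paths = 67880147

Inclusion–exclusion. Total paths: C(31, 20) = 84672315. Through P₁: C(18, 13)·C(13, 7) = 14702688. Through P₂: C(26, 19)·C(5, 1) = 3289000. Since P₁ is strictly southwest of P₂, a monotone path through both must visit P₁ then P₂; paths through both = C(18, 13)·C(8, 6)·C(5, 1) = 1199520. Avoid both = 84672315 − 14702688 − 3289000 + 1199520 = 67880147.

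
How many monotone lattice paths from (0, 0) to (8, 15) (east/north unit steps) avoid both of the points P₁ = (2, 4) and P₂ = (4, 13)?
Number of paths = 281349

Inclusion–exclusion. Total paths: C(23, 8) = 490314. Through P₁: C(6, 2)·C(17, 6) = 185640. Through P₂: C(17, 4)·C(6, 4) = 35700. Since P₁ is strictly southwest of P₂, a monotone path through both must visit P₁ then P₂; paths through both = C(6, 2)·C(11, 2)·C(6, 4) = 12375. Avoid both = 490314 − 185640 − 35700 + 12375 = 281349.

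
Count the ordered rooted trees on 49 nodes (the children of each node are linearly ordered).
C_48 = 131327898242169365477991900

These ordered rooted trees are counted by the Catalan number C_n = (1/(n + 1)) · C(2n, n). For n = 48: C_48 = (1/49) · C(96, 48) = 6435067013866298908421603100/49 = 131327898242169365477991900.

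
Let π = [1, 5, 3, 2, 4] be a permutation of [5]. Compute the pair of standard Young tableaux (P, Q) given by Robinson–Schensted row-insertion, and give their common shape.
P = [1, 2, 4] / [3] / [5];  Q = [1, 2, 5] / [3] / [4];  common shape = (3, 1, 1)

Row-insert the values π_1, π_2, … into P one at a time, bumping the leftmost entry strictly greater than the inserted value down to the next row. The recording tableau Q records, in position (i, j), the step at which that cell was added to P.
  Insert 1 (step 1): P = [1];  Q = [1]
  Insert 5 (step 2): P = [1, 5];  Q = [1, 2]
  Insert 3 (step 3): P = [1, 3] / [5];  Q = [1, 2] / [3]
  Insert 2 (step 4): P = [1, 2] / [3] / [5];  Q = [1, 2] / [3] / [4]
  Insert 4 (step 5): P = [1, 2, 4] / [3] / [5];  Q = [1, 2, 5] / [3] / [4]
Final shape: (3, 1, 1).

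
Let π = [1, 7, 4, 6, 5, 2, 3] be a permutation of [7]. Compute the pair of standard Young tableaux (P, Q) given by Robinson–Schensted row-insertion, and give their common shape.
P = [1, 2, 3] / [4, 5] / [6] / [7];  Q = [1, 2, 4] / [3, 7] / [5] / [6];  common shape = (3, 2, 1, 1)

Row-insert the values π_1, π_2, … into P one at a time, bumping the leftmost entry strictly greater than the inserted value down to the next row. The recording tableau Q records, in position (i, j), the step at which that cell was added to P.
  Insert 1 (step 1): P = [1];  Q = [1]
  Insert 7 (step 2): P = [1, 7];  Q = [1, 2]
  Insert 4 (step 3): P = [1, 4] / [7];  Q = [1, 2] / [3]
  Insert 6 (step 4): P = [1, 4, 6] / [7];  Q = [1, 2, 4] / [3]
  Insert 5 (step 5): P = [1, 4, 5] / [6] / [7];  Q = [1, 2, 4] / [3] / [5]
  Insert 2 (step 6): P = [1, 2, 5] / [4] / [6] / [7];  Q = [1, 2, 4] / [3] / [5] / [6]
  Insert 3 (step 7): P = [1, 2, 3] / [4, 5] / [6] / [7];  Q = [1, 2, 4] / [3, 7] / [5] / [6]
Final shape: (3, 2, 1, 1).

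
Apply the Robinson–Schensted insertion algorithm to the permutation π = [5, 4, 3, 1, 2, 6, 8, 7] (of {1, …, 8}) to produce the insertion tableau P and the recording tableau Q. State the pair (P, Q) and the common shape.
P = [1, 2, 6, 7] / [3, 8] / [4] / [5];  Q = [1, 5, 6, 7] / [2, 8] / [3] / [4];  common shape = (4, 2, 1, 1)

Row-insert the values π_1, π_2, … into P one at a time, bumping the leftmost entry strictly greater than the inserted value down to the next row. The recording tableau Q records, in position (i, j), the step at which that cell was added to P.
  Insert 5 (step 1): P = [5];  Q = [1]
  Insert 4 (step 2): P = [4] / [5];  Q = [1] / [2]
  Insert 3 (step 3): P = [3] / [4] / [5];  Q = [1] / [2] / [3]
  Insert 1 (step 4): P = [1] / [3] / [4] / [5];  Q = [1] / [2] / [3] / [4]
  Insert 2 (step 5): P = [1, 2] / [3] / [4] / [5];  Q = [1, 5] / [2] / [3] / [4]
  Insert 6 (step 6): P = [1, 2, 6] / [3] / [4] / [5];  Q = [1, 5, 6] / [2] / [3] / [4]
  Insert 8 (step 7): P = [1, 2, 6, 8] / [3] / [4] / [5];  Q = [1, 5, 6, 7] / [2] / [3] / [4]
  Insert 7 (step 8): P = [1, 2, 6, 7] / [3, 8] / [4] / [5];  Q = [1, 5, 6, 7] / [2, 8] / [3] / [4]
Final shape: (4, 2, 1, 1).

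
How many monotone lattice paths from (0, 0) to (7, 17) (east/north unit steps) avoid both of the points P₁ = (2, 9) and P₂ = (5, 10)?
Number of paths = 175131

Inclusion–exclusion. Total paths: C(24, 7) = 346104. Through P₁: C(11, 2)·C(13, 5) = 70785. Through P₂: C(15, 5)·C(9, 2) = 108108. Since P₁ is strictly southwest of P₂, a monotone path through both must visit P₁ then P₂; paths through both = C(11, 2)·C(4, 3)·C(9, 2) = 7920. Avoid both = 346104 − 70785 − 108108 + 7920 = 175131.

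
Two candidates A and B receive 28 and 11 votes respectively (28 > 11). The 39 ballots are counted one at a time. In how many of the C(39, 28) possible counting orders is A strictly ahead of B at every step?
Strict-lead orderings = 730588532

Total orderings of the 39 votes with 28 for A: C(39, 28) = 1676056044. By the Bertrand ballot formula (Cycle Lemma / reflection principle), the number of orderings in which A is strictly ahead of B throughout is (p − q)/(p + q) · C(p + q, p) = (28 − 11)/(28 + 11) · 1676056044 = 730588532.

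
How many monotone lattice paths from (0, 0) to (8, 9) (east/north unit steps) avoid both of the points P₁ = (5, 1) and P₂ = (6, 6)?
Number of paths = 14440

Inclusion–exclusion. Total paths: C(17, 8) = 24310. Through P₁: C(6, 5)·C(11, 3) = 990. Through P₂: C(12, 6)·C(5, 2) = 9240. Since P₁ is strictly southwest of P₂, a monotone path through both must visit P₁ then P₂; paths through both = C(6, 5)·C(6, 1)·C(5, 2) = 360. Avoid both = 24310 − 990 − 9240 + 360 = 14440.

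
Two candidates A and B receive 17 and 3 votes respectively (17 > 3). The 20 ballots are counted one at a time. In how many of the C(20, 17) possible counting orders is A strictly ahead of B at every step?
Strict-lead orderings = 798

Total orderings of the 20 votes with 17 for A: C(20, 17) = 1140. By the Bertrand ballot formula (Cycle Lemma / reflection principle), the number of orderings in which A is strictly ahead of B throughout is (p − q)/(p + q) · C(p + q, p) = (17 − 3)/(17 + 3) · 1140 = 798.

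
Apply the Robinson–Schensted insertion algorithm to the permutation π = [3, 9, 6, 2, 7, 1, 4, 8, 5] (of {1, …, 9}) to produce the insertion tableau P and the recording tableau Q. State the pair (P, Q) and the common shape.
P = [1, 4, 5, 8] / [2, 6, 7] / [3] / [9];  Q = [1, 2, 5, 8] / [3, 7, 9] / [4] / [6];  common shape = (4, 3, 1, 1)

Row-insert the values π_1, π_2, … into P one at a time, bumping the leftmost entry strictly greater than the inserted value down to the next row. The recording tableau Q records, in position (i, j), the step at which that cell was added to P.
  Insert 3 (step 1): P = [3];  Q = [1]
  Insert 9 (step 2): P = [3, 9];  Q = [1, 2]
  Insert 6 (step 3): P = [3, 6] / [9];  Q = [1, 2] / [3]
  Insert 2 (step 4): P = [2, 6] / [3] / [9];  Q = [1, 2] / [3] / [4]
  Insert 7 (step 5): P = [2, 6, 7] / [3] / [9];  Q = [1, 2, 5] / [3] / [4]
  Insert 1 (step 6): P = [1, 6, 7] / [2] / [3] / [9];  Q = [1, 2, 5] / [3] / [4] / [6]
  Insert 4 (step 7): P = [1, 4, 7] / [2, 6] / [3] / [9];  Q = [1, 2, 5] / [3, 7] / [4] / [6]
  Insert 8 (step 8): P = [1, 4, 7, 8] / [2, 6] / [3] / [9];  Q = [1, 2, 5, 8] / [3, 7] / [4] / [6]
  Insert 5 (step 9): P = [1, 4, 5, 8] / [2, 6, 7] / [3] / [9];  Q = [1, 2, 5, 8] / [3, 7, 9] / [4] / [6]
Final shape: (4, 3, 1, 1).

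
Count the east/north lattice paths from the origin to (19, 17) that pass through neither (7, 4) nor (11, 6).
Number of paths = 6320125668

Inclusion–exclusion. Total paths: C(36, 19) = 8597496600. Through P₁: C(11, 7)·C(25, 12) = 1716099000. Through P₂: C(17, 11)·C(19, 8) = 935402832. Since P₁ is strictly southwest of P₂, a monotone path through both must visit P₁ then P₂; paths through both = C(11, 7)·C(6, 4)·C(19, 8) = 374130900. Avoid both = 8597496600 − 1716099000 − 935402832 + 374130900 = 6320125668.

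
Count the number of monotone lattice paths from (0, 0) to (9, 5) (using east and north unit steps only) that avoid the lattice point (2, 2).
Number of paths = 1282

Total paths from (0, 0) to (9, 5): C(14, 9) = 2002. Paths through (2, 2): (paths (0, 0) → (2, 2)) × (paths (2, 2) → (9, 5)) = C(4, 2) · C(10, 7) = 6 · 120 = 720. Avoidance count = 2002 − 720 = 1282.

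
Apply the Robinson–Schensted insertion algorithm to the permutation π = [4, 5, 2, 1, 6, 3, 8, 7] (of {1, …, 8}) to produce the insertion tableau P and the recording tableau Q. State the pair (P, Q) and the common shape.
P = [1, 3, 6, 7] / [2, 5, 8] / [4];  Q = [1, 2, 5, 7] / [3, 6, 8] / [4];  common shape = (4, 3, 1)

Row-insert the values π_1, π_2, … into P one at a time, bumping the leftmost entry strictly greater than the inserted value down to the next row. The recording tableau Q records, in position (i, j), the step at which that cell was added to P.
  Insert 4 (step 1): P = [4];  Q = [1]
  Insert 5 (step 2): P = [4, 5];  Q = [1, 2]
  Insert 2 (step 3): P = [2, 5] / [4];  Q = [1, 2] / [3]
  Insert 1 (step 4): P = [1, 5] / [2] / [4];  Q = [1, 2] / [3] / [4]
  Insert 6 (step 5): P = [1, 5, 6] / [2] / [4];  Q = [1, 2, 5] / [3] / [4]
  Insert 3 (step 6): P = [1, 3, 6] / [2, 5] / [4];  Q = [1, 2, 5] / [3, 6] / [4]
  Insert 8 (step 7): P = [1, 3, 6, 8] / [2, 5] / [4];  Q = [1, 2, 5, 7] / [3, 6] / [4]
  Insert 7 (step 8): P = [1, 3, 6, 7] / [2, 5, 8] / [4];  Q = [1, 2, 5, 7] / [3, 6, 8] / [4]
Final shape: (4, 3, 1).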